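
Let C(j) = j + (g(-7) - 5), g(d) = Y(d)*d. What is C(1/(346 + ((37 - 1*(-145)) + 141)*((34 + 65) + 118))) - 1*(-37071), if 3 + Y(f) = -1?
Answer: 2612790079/70437 ≈ 37094.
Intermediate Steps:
Y(f) = -4 (Y(f) = -3 - 1 = -4)
g(d) = -4*d
C(j) = 23 + j (C(j) = j + (-4*(-7) - 5) = j + (28 - 5) = j + 23 = 23 + j)
C(1/(346 + ((37 - 1*(-145)) + 141)*((34 + 65) + 118))) - 1*(-37071) = (23 + 1/(346 + ((37 - 1*(-145)) + 141)*((34 + 65) + 118))) - 1*(-37071) = (23 + 1/(346 + ((37 + 145) + 141)*(99 + 118))) + 37071 = (23 + 1/(346 + (182 + 141)*217)) + 37071 = (23 + 1/(346 + 323*217)) + 37071 = (23 + 1/(346 + 70091)) + 37071 = (23 + 1/70437) + 37071 = 1620052/70437 + 37071 = 2612790079/70437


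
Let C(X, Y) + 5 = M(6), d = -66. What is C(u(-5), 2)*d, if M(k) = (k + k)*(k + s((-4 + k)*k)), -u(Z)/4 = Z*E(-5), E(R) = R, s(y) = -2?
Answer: -2838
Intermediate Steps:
u(Z) = 20*Z (u(Z) = -4*Z*(-5) = -(-20)*Z = 20*Z)
M(k) = 2*k*(-2 + k) (M(k) = (k + k)*(k - 2) = (2*k)*(-2 + k) = 2*k*(-2 + k))
C(X, Y) = 43 (C(X, Y) = -5 + 2*6*(-2 + 6) = -5 + 2*6*4 = -5 + 48 = 43)
C(u(-5), 2)*d = 43*(-66) = -2838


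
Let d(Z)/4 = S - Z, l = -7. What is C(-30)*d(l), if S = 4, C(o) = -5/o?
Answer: 22/3 ≈ 7.3333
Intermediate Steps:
d(Z) = 16 - 4*Z (d(Z) = 4*(4 - Z) = 16 - 4*Z)
C(-30)*d(l) = (-5/(-30))*(16 - 4*(-7)) = (-5*(-1/30))*(16 + 28) = (⅙)*44 = 22/3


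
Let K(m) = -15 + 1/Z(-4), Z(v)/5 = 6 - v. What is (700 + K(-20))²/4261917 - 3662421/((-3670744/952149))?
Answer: 40211128050231425181/42327939005000 ≈ 9.4999e+5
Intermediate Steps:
Z(v) = 30 - 5*v (Z(v) = 5*(6 - v) = 30 - 5*v)
K(m) = -749/50 (K(m) = -15 + 1/(30 - 5*(-4)) = -15 + 1/(30 + 20) = -15 + 1/50 = -749/50)
(700 + K(-20))²/4261917 - 3662421/((-3670744/952149)) = (700 - 749/50)²/4261917 - 3662421/((-3670744/952149)) = (34251/50)²*(1/4261917) - 3662421/((-3670744*1/952149)) = (1173131001/2500)*(1/4261917) - 3662421/(-333704/86559) = 391043667/3551597500 - 3662421*(-86559/333704) = 391043667/3551597500 + 45287928477/47672 = 40211128050231425181/42327939005000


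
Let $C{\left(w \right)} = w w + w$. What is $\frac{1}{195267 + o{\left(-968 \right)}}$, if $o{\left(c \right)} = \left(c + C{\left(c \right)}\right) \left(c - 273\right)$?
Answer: $- \frac{1}{1160248941} \approx -8.6188 \cdot 10^{-10}$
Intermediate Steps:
$C{\left(w \right)} = w + w^{2}$ ($C{\left(w \right)} = w^{2} + w = w + w^{2}$)
$o{\left(c \right)} = \left(-273 + c\right) \left(c + c \left(1 + c\right)\right)$ ($o{\left(c \right)} = \left(c + c \left(1 + c\right)\right) \left(c - 273\right) = \left(c + c \left(1 + c\right)\right) \left(-273 + c\right) = \left(-273 + c\right) \left(c + c \left(1 + c\right)\right)$)
$\frac{1}{195267 + o{\left(-968 \right)}} = \frac{1}{195267 - 968 \left(-546 + \left(-968\right)^{2} - -262328\right)} = \frac{1}{195267 - 968 \left(-546 + 937024 + 262328\right)} = \frac{1}{195267 - 1160444208} = \frac{1}{-1160248941} = - \frac{1}{1160248941}$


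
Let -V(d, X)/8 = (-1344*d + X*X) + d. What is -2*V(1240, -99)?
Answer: -26488304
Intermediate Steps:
V(d, X) = -8*X² + 10744*d (V(d, X) = -8*((-1344*d + X*X) + d) = -8*((-1344*d + X²) + d) = -8*((X² - 1344*d) + d) = -8*(X² - 1343*d) = -8*X² + 10744*d)
-2*V(1240, -99) = -2*(-8*(-99)² + 10744*1240) = -2*(-8*9801 + 13322560) = -2*(-78408 + 13322560) = -2*13244152 = -26488304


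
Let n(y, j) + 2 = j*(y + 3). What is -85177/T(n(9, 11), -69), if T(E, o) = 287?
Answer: -85177/287 ≈ -296.78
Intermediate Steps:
n(y, j) = -2 + j*(3 + y) (n(y, j) = -2 + j*(y + 3) = -2 + j*(3 + y))
-85177/T(n(9, 11), -69) = -85177/287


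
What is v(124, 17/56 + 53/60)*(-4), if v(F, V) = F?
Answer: -496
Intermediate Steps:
v(124, 17/56 + 53/60)*(-4) = 124*(-4) = -496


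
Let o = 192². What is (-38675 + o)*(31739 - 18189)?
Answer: -24539050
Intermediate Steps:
o = 36864
(-38675 + o)*(31739 - 18189) = (-38675 + 36864)*(31739 - 18189) = -1811*13550 = -24539050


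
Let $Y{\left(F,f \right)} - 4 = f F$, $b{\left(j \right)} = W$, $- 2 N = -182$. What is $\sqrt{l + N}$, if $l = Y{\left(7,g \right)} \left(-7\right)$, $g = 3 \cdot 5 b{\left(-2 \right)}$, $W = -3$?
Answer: $18 \sqrt{7} \approx 47.624$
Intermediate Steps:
$N = 91$ ($N = \left(- \frac{1}{2}\right) \left(-182\right) = 91$)
$b{\left(j \right)} = -3$
$g = -45$ ($g = 3 \cdot 5 \left(-3\right) = 15 \left(-3\right) = -45$)
$Y{\left(F,f \right)} = 4 + F f$ ($Y{\left(F,f \right)} = 4 + f F = 4 + F f$)
$l = 2177$ ($l = \left(4 + 7 \left(-45\right)\right) \left(-7\right) = \left(4 - 315\right) \left(-7\right) = \left(-311\right) \left(-7\right) = 2177$)
$\sqrt{l + N} = \sqrt{2177 + 91} = \sqrt{2268} = 18 \sqrt{7}$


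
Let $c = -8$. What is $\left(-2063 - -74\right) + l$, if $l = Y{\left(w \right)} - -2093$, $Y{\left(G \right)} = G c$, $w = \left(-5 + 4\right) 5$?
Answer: $144$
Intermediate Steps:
$w = -5$ ($w = \left(-1\right) 5 = -5$)
$Y{\left(G \right)} = - 8 G$ ($Y{\left(G \right)} = G \left(-8\right) = - 8 G$)
$l = 2133$ ($l = \left(-8\right) \left(-5\right) - -2093 = 40 + 2093 = 2133$)
$\left(-2063 - -74\right) + l = \left(-2063 - -74\right) + 2133 = \left(-2063 + 74\right) + 2133 = -1989 + 2133 = 144$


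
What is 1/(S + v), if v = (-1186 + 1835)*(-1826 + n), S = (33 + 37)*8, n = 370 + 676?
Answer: -1/505660 ≈ -1.9776e-6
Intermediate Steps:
n = 1046
S = 560 (S = 70*8 = 560)
v = -506220 (v = (-1186 + 1835)*(-1826 + 1046) = 649*(-780) = -506220)
1/(S + v) = 1/(560 - 506220) = 1/(-505660) = -1/505660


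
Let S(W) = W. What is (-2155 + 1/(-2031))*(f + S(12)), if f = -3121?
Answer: 13607489854/2031 ≈ 6.6999e+6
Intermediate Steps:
(-2155 + 1/(-2031))*(f + S(12)) = (-2155 + 1/(-2031))*(-3121 + 12) = (-2155 - 1/2031)*(-3109) = -4376806/2031*(-3109) = 13607489854/2031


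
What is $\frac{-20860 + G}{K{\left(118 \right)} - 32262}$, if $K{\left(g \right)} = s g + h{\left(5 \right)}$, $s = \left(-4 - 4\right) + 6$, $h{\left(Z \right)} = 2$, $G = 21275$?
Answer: $- \frac{415}{32496} \approx -0.012771$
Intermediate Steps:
$s = -2$ ($s = -8 + 6 = -2$)
$K{\left(g \right)} = 2 - 2 g$ ($K{\left(g \right)} = - 2 g + 2 = 2 - 2 g$)
$\frac{-20860 + G}{K{\left(118 \right)} - 32262} = \frac{-20860 + 21275}{\left(2 - 236\right) - 32262} = \frac{415}{\left(2 - 236\right) - 32262} = \frac{415}{-234 - 32262} = \frac{415}{-32496} = 415 \left(- \frac{1}{32496}\right) = - \frac{415}{32496}$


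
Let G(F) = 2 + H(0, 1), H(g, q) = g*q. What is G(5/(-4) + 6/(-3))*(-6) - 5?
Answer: -17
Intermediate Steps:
G(F) = 2 (G(F) = 2 + 0*1 = 2 + 0 = 2)
G(5/(-4) + 6/(-3))*(-6) - 5 = 2*(-6) - 5 = -12 - 5 = -17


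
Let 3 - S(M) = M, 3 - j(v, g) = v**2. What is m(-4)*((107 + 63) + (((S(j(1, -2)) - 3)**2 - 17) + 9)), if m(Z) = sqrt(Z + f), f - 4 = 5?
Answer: 166*sqrt(5) ≈ 371.19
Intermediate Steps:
f = 9 (f = 4 + 5 = 9)
j(v, g) = 3 - v**2
S(M) = 3 - M
m(Z) = sqrt(9 + Z) (m(Z) = sqrt(Z + 9) = sqrt(9 + Z))
m(-4)*((107 + 63) + (((S(j(1, -2)) - 3)**2 - 17) + 9)) = sqrt(9 - 4)*((107 + 63) + ((((3 - (3 - 1*1**2)) - 3)**2 - 17) + 9)) = sqrt(5)*(170 + ((((3 - (3 - 1*1)) - 3)**2 - 17) + 9)) = sqrt(5)*(170 + ((((3 - (3 - 1)) - 3)**2 - 17) + 9)) = sqrt(5)*(170 + ((((3 - 1*2) - 3)**2 - 17) + 9)) = sqrt(5)*(170 + ((((3 - 2) - 3)**2 - 17) + 9)) = sqrt(5)*(170 + (((1 - 3)**2 - 17) + 9)) = sqrt(5)*(170 + (((-2)**2 - 17) + 9)) = sqrt(5)*(170 + ((4 - 17) + 9)) = sqrt(5)*(170 + (-13 + 9)) = sqrt(5)*(170 - 4) = sqrt(5)*166 = 166*sqrt(5)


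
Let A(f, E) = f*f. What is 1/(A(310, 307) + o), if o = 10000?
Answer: 1/106100 ≈ 9.4251e-6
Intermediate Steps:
A(f, E) = f²
1/(A(310, 307) + o) = 1/(310² + 10000) = 1/(96100 + 10000) = 1/106100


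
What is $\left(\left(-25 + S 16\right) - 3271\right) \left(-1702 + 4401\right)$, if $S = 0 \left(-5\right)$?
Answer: $-8895904$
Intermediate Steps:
$S = 0$
$\left(\left(-25 + S 16\right) - 3271\right) \left(-1702 + 4401\right) = \left(\left(-25 + 0 \cdot 16\right) - 3271\right) \left(-1702 + 4401\right) = \left(\left(-25 + 0\right) - 3271\right) 2699 = \left(-25 - 3271\right) 2699 = \left(-3296\right) 2699 = -8895904$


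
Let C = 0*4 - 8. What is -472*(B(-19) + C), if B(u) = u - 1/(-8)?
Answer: 12685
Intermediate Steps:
B(u) = ⅛ + u (B(u) = u - 1*(-⅛) = u + ⅛ = ⅛ + u)
C = -8 (C = 0 - 8 = -8)
-472*(B(-19) + C) = -472*((⅛ - 19) - 8) = -472*(-151/8 - 8) = -472*(-215/8) = 12685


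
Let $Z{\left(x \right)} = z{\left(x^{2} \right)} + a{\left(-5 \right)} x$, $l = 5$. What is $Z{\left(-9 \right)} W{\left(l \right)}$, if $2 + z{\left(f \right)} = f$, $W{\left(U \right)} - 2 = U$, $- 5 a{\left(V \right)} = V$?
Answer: $490$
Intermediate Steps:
$a{\left(V \right)} = - \frac{V}{5}$
$W{\left(U \right)} = 2 + U$
$z{\left(f \right)} = -2 + f$
$Z{\left(x \right)} = -2 + x + x^{2}$ ($Z{\left(x \right)} = \left(-2 + x^{2}\right) + \left(- \frac{1}{5}\right) \left(-5\right) x = \left(-2 + x^{2}\right) + 1 x = \left(-2 + x^{2}\right) + x = -2 + x + x^{2}$)
$Z{\left(-9 \right)} W{\left(l \right)} = \left(-2 - 9 + \left(-9\right)^{2}\right) \left(2 + 5\right) = \left(-2 - 9 + 81\right) 7 = 70 \cdot 7 = 490$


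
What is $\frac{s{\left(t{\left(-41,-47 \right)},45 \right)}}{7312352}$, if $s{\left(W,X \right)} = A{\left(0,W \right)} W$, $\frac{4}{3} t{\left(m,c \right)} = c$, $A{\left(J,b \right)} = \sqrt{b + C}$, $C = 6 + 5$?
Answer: $- \frac{141 i \sqrt{97}}{58498816} \approx - 2.3739 \cdot 10^{-5} i$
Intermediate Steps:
$C = 11$
$A{\left(J,b \right)} = \sqrt{11 + b}$ ($A{\left(J,b \right)} = \sqrt{b + 11} = \sqrt{11 + b}$)
$t{\left(m,c \right)} = \frac{3 c}{4}$
$s{\left(W,X \right)} = W \sqrt{11 + W}$ ($s{\left(W,X \right)} = \sqrt{11 + W} W = W \sqrt{11 + W}$)
$\frac{s{\left(t{\left(-41,-47 \right)},45 \right)}}{7312352} = \frac{\frac{3}{4} \left(-47\right) \sqrt{11 + \frac{3}{4} \left(-47\right)}}{7312352} = - \frac{141 \sqrt{11 - \frac{141}{4}}}{4} \cdot \frac{1}{7312352} = - \frac{141 \sqrt{- \frac{97}{4}}}{4} \cdot \frac{1}{7312352} = - \frac{141 \frac{i \sqrt{97}}{2}}{4} \cdot \frac{1}{7312352} = - \frac{141 i \sqrt{97}}{8} \cdot \frac{1}{7312352} = - \frac{141 i \sqrt{97}}{58498816}$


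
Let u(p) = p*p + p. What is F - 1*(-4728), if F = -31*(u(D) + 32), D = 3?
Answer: 3364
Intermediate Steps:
u(p) = p + p² (u(p) = p² + p = p + p²)
F = -1364 (F = -31*(3*(1 + 3) + 32) = -31*(3*4 + 32) = -31*(12 + 32) = -31*44 = -1364)
F - 1*(-4728) = -1364 - 1*(-4728) = -1364 + 4728 = 3364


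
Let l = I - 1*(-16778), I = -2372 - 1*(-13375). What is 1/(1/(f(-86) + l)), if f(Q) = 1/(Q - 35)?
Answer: 3361500/121 ≈ 27781.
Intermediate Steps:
I = 11003 (I = -2372 + 13375 = 11003)
l = 27781 (l = 11003 - 1*(-16778) = 11003 + 16778 = 27781)
f(Q) = 1/(-35 + Q)
1/(1/(f(-86) + l)) = 1/(1/(1/(-35 - 86) + 27781)) = 1/(1/(1/(-121) + 27781)) = 1/(1/(-1/121 + 27781)) = 1/(1/(3361500/121)) = 1/(121/3361500) = 3361500/121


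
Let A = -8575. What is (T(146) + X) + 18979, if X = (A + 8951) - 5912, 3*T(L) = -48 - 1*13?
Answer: 40268/3 ≈ 13423.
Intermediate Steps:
T(L) = -61/3 (T(L) = (-48 - 1*13)/3 = (-48 - 13)/3 = (⅓)*(-61) = -61/3)
X = -5536 (X = (-8575 + 8951) - 5912 = 376 - 5912 = -5536)
(T(146) + X) + 18979 = (-61/3 - 5536) + 18979 = -16669/3 + 18979 = 40268/3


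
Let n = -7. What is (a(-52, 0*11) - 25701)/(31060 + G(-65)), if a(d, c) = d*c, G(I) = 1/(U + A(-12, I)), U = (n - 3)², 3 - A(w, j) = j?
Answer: -4317768/5218081 ≈ -0.82746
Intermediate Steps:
A(w, j) = 3 - j
U = 100 (U = (-7 - 3)² = (-10)² = 100)
G(I) = 1/(103 - I) (G(I) = 1/(100 + (3 - I)) = 1/(103 - I))
a(d, c) = c*d
(a(-52, 0*11) - 25701)/(31060 + G(-65)) = ((0*11)*(-52) - 25701)/(31060 + 1/(103 - 1*(-65))) = (0*(-52) - 25701)/(31060 + 1/(103 + 65)) = (0 - 25701)/(31060 + 1/168) = -25701/(31060 + 1/168) = -25701/5218081/168 = -25701*168/5218081 = -4317768/5218081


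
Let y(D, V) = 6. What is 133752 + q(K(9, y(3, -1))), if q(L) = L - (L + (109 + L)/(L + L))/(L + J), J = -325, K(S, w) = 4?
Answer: 343485553/2568 ≈ 1.3376e+5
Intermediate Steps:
q(L) = L - (L + (109 + L)/(2*L))/(-325 + L) (q(L) = L - (L + (109 + L)/(L + L))/(L - 325) = L - (L + (109 + L)/((2*L)))/(-325 + L) = L - (L + (109 + L)*(1/(2*L)))/(-325 + L) = L - (L + (109 + L)/(2*L))/(-325 + L))
133752 + q(K(9, y(3, -1))) = 133752 + (1/2)*(-109 - 1*4 - 652*4**2 + 2*4**3)/(4*(-325 + 4)) = 133752 + (1/2)*(1/4)*(-109 - 4 - 652*16 + 2*64)/(-321) = 133752 + (1/2)*(1/4)*(-1/321)*(-109 - 4 - 10432 + 128) = 133752 + (1/2)*(1/4)*(-1/321)*(-10417) = 133752 + 10417/2568 = 343485553/2568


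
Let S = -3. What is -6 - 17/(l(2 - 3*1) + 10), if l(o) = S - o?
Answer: -65/8 ≈ -8.1250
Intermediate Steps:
l(o) = -3 - o
-6 - 17/(l(2 - 3*1) + 10) = -6 - 17/((-3 - (2 - 3*1)) + 10) = -6 - 17/((-3 - (2 - 3)) + 10) = -6 - 17/((-3 - 1*(-1)) + 10) = -6 - 17/((-3 + 1) + 10) = -6 - 17/(-2 + 10) = -6 - 17/8 = -65/8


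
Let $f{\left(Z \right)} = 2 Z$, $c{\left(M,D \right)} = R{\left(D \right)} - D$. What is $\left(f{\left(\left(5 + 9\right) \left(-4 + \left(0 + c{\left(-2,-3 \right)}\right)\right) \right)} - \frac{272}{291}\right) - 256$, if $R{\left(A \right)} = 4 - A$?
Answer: $- \frac{25880}{291} \approx -88.935$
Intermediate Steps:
$c{\left(M,D \right)} = 4 - 2 D$ ($c{\left(M,D \right)} = \left(4 - D\right) - D = 4 - 2 D$)
$\left(f{\left(\left(5 + 9\right) \left(-4 + \left(0 + c{\left(-2,-3 \right)}\right)\right) \right)} - \frac{272}{291}\right) - 256 = \left(2 \left(5 + 9\right) \left(-4 + \left(0 + \left(4 - -6\right)\right)\right) - \frac{272}{291}\right) - 256 = \left(2 \cdot 14 \left(-4 + \left(0 + \left(4 + 6\right)\right)\right) - \frac{272}{291}\right) - 256 = \left(2 \cdot 14 \left(-4 + \left(0 + 10\right)\right) - \frac{272}{291}\right) - 256 = \left(2 \cdot 14 \left(-4 + 10\right) - \frac{272}{291}\right) - 256 = \left(2 \cdot 14 \cdot 6 - \frac{272}{291}\right) - 256 = \left(2 \cdot 84 - \frac{272}{291}\right) - 256 = \left(168 - \frac{272}{291}\right) - 256 = \frac{48616}{291} - 256 = - \frac{25880}{291}$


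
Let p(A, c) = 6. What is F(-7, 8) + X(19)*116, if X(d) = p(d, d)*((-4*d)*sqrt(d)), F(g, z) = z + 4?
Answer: 12 - 52896*sqrt(19) ≈ -2.3056e+5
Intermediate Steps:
F(g, z) = 4 + z
X(d) = -24*d**(3/2) (X(d) = 6*((-4*d)*sqrt(d)) = 6*(-4*d**(3/2)) = -24*d**(3/2))
F(-7, 8) + X(19)*116 = (4 + 8) - 456*sqrt(19)*116 = 12 - 456*sqrt(19)*116 = 12 - 52896*sqrt(19)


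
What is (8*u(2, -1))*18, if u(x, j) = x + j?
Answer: 144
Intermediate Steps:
u(x, j) = j + x
(8*u(2, -1))*18 = (8*(-1 + 2))*18 = (8*1)*18 = 8*18 = 144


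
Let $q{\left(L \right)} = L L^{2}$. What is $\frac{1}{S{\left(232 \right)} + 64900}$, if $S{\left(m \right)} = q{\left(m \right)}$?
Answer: $\frac{1}{12552068} \approx 7.9668 \cdot 10^{-8}$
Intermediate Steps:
$q{\left(L \right)} = L^{3}$
$S{\left(m \right)} = m^{3}$
$\frac{1}{S{\left(232 \right)} + 64900} = \frac{1}{232^{3} + 64900} = \frac{1}{12487168 + 64900} = \frac{1}{12552068}$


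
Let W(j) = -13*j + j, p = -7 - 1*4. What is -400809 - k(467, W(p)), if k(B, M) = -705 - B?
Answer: -399637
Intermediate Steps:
p = -11 (p = -7 - 4 = -11)
W(j) = -12*j
-400809 - k(467, W(p)) = -400809 - (-705 - 1*467) = -400809 - (-705 - 467) = -400809 - 1*(-1172) = -400809 + 1172 = -399637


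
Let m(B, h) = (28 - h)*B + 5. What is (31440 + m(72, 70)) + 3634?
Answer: 32055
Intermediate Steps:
m(B, h) = 5 + B*(28 - h) (m(B, h) = B*(28 - h) + 5 = 5 + B*(28 - h))
(31440 + m(72, 70)) + 3634 = (31440 + (5 + 28*72 - 1*72*70)) + 3634 = (31440 + (5 + 2016 - 5040)) + 3634 = (31440 - 3019) + 3634 = 28421 + 3634 = 32055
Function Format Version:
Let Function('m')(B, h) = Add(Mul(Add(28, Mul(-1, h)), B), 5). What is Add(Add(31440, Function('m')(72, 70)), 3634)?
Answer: 32055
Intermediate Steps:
Function('m')(B, h) = Add(5, Mul(B, Add(28, Mul(-1, h)))) (Function('m')(B, h) = Add(Mul(B, Add(28, Mul(-1, h))), 5) = Add(5, Mul(B, Add(28, Mul(-1, h)))))
Add(Add(31440, Function('m')(72, 70)), 3634) = Add(Add(31440, Add(5, Mul(28, 72), Mul(-1, 72, 70))), 3634) = Add(Add(31440, Add(5, 2016, -5040)), 3634) = Add(Add(31440, -3019), 3634) = Add(28421, 3634) = 32055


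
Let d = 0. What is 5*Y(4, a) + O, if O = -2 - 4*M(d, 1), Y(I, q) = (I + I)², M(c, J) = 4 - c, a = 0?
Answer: 302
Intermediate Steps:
Y(I, q) = 4*I² (Y(I, q) = (2*I)² = 4*I²)
O = -18 (O = -2 - 4*(4 - 1*0) = -2 - 4*(4 + 0) = -2 - 4*4 = -2 - 16 = -18)
5*Y(4, a) + O = 5*(4*4²) - 18 = 5*(4*16) - 18 = 5*64 - 18 = 320 - 18 = 302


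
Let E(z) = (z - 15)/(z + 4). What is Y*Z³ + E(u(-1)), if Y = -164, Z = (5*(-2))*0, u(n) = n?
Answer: -16/3 ≈ -5.3333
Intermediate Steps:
E(z) = (-15 + z)/(4 + z)
Z = 0 (Z = -10*0 = 0)
Y*Z³ + E(u(-1)) = -164*0³ + (-15 - 1)/(4 - 1) = -164*0 - 16/3 = 0 + (⅓)*(-16) = 0 - 16/3 = -16/3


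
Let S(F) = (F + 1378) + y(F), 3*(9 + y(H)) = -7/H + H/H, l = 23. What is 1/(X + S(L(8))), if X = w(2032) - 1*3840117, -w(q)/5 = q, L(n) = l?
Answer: -69/265573049 ≈ -2.5982e-7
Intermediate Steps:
L(n) = 23
w(q) = -5*q
y(H) = -26/3 - 7/(3*H) (y(H) = -9 + (-7/H + H/H)/3 = -9 + (-7/H + 1)/3 = -9 + (1 - 7/H)/3 = -9 + (1/3 - 7/(3*H)) = -26/3 - 7/(3*H))
X = -3850277 (X = -5*2032 - 1*3840117 = -10160 - 3840117 = -3850277)
S(F) = 1378 + F + (-7 - 26*F)/(3*F) (S(F) = (F + 1378) + (-7 - 26*F)/(3*F) = (1378 + F) + (-7 - 26*F)/(3*F) = 1378 + F + (-7 - 26*F)/(3*F))
1/(X + S(L(8))) = 1/(-3850277 + (4108/3 + 23 - 7/3/23)) = 1/(-3850277 + (4108/3 + 23 - 7/3*1/23)) = 1/(-3850277 + (4108/3 + 23 - 7/69)) = 1/(-3850277 + 96064/69) = 1/(-265573049/69) = -69/265573049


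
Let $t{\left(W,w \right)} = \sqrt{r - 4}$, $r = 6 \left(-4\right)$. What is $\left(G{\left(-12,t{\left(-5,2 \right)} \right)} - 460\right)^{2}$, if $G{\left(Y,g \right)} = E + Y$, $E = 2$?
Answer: $220900$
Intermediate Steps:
$r = -24$
$t{\left(W,w \right)} = 2 i \sqrt{7}$ ($t{\left(W,w \right)} = \sqrt{-24 - 4} = \sqrt{-28} = 2 i \sqrt{7}$)
$G{\left(Y,g \right)} = 2 + Y$
$\left(G{\left(-12,t{\left(-5,2 \right)} \right)} - 460\right)^{2} = \left(\left(2 - 12\right) - 460\right)^{2} = \left(-10 - 460\right)^{2} = \left(-470\right)^{2} = 220900$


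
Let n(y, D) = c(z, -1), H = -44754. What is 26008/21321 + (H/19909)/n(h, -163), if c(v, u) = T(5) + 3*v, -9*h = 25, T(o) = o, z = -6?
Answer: 7685512570/5518237257 ≈ 1.3927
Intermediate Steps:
h = -25/9 (h = -⅑*25 = -25/9 ≈ -2.7778)
c(v, u) = 5 + 3*v
n(y, D) = -13 (n(y, D) = 5 + 3*(-6) = 5 - 18 = -13)
26008/21321 + (H/19909)/n(h, -163) = 26008/21321 - 44754/19909/(-13) = 26008*(1/21321) - 44754*1/19909*(-1/13) = 26008/21321 - 44754/19909*(-1/13) = 26008/21321 + 44754/258817 = 7685512570/5518237257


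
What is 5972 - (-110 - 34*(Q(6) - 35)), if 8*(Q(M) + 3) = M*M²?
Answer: 5708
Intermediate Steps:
Q(M) = -3 + M³/8 (Q(M) = -3 + (M*M²)/8 = -3 + M³/8)
5972 - (-110 - 34*(Q(6) - 35)) = 5972 - (-110 - 34*((-3 + (⅛)*6³) - 35)) = 5972 - (-110 - 34*((-3 + (⅛)*216) - 35)) = 5972 - (-110 - 34*((-3 + 27) - 35)) = 5972 - (-110 - 34*(24 - 35)) = 5972 - (-110 - 34*(-11)) = 5972 - (-110 + 374) = 5972 - 1*264 = 5972 - 264 = 5708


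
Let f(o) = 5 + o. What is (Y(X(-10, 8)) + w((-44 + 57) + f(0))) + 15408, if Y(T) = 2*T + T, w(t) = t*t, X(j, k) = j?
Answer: 15702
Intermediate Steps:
w(t) = t²
Y(T) = 3*T
(Y(X(-10, 8)) + w((-44 + 57) + f(0))) + 15408 = (3*(-10) + ((-44 + 57) + (5 + 0))²) + 15408 = (-30 + (13 + 5)²) + 15408 = (-30 + 18²) + 15408 = (-30 + 324) + 15408 = 294 + 15408 = 15702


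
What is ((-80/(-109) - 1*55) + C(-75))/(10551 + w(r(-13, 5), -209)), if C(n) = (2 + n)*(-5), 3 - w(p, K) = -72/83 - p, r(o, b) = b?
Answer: 2811210/95535121 ≈ 0.029426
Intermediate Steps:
w(p, K) = 321/83 + p (w(p, K) = 3 - (-72/83 - p) = 3 + (72/83 + p) = 321/83 + p)
C(n) = -10 - 5*n
((-80/(-109) - 1*55) + C(-75))/(10551 + w(r(-13, 5), -209)) = ((-80/(-109) - 1*55) + (-10 - 5*(-75)))/(10551 + (321/83 + 5)) = ((-80*(-1/109) - 55) + (-10 + 375))/(10551 + 736/83) = ((80/109 - 55) + 365)/(876469/83) = (-5915/109 + 365)*(83/876469) = (33870/109)*(83/876469) = 2811210/95535121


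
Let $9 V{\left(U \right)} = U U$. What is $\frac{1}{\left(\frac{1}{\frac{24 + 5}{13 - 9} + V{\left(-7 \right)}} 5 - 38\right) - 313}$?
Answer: $- \frac{457}{160227} \approx -0.0028522$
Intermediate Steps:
$V{\left(U \right)} = \frac{U^{2}}{9}$ ($V{\left(U \right)} = \frac{U U}{9} = \frac{U^{2}}{9}$)
$\frac{1}{\left(\frac{1}{\frac{24 + 5}{13 - 9} + V{\left(-7 \right)}} 5 - 38\right) - 313} = \frac{1}{\left(\frac{1}{\frac{24 + 5}{13 - 9} + \frac{\left(-7\right)^{2}}{9}} \cdot 5 - 38\right) - 313} = \frac{1}{\left(\frac{1}{\frac{29}{4} + \frac{1}{9} \cdot 49} \cdot 5 - 38\right) - 313} = \frac{1}{\left(\frac{1}{29 \cdot \frac{1}{4} + \frac{49}{9}} \cdot 5 - 38\right) - 313} = \frac{1}{\left(\frac{1}{\frac{29}{4} + \frac{49}{9}} \cdot 5 - 38\right) - 313} = \frac{1}{\left(\frac{1}{\frac{457}{36}} \cdot 5 - 38\right) - 313} = \frac{1}{\left(\frac{36}{457} \cdot 5 - 38\right) - 313} = \frac{1}{\left(\frac{180}{457} - 38\right) - 313} = \frac{1}{- \frac{17186}{457} - 313} = \frac{1}{- \frac{160227}{457}} = - \frac{457}{160227}$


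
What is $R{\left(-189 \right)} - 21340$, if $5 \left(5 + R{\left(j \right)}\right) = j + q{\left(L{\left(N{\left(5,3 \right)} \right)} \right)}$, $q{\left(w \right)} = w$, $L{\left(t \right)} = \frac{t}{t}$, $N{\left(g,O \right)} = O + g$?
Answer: $- \frac{106913}{5} \approx -21383.0$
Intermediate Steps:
$L{\left(t \right)} = 1$
$R{\left(j \right)} = - \frac{24}{5} + \frac{j}{5}$ ($R{\left(j \right)} = -5 + \frac{j + 1}{5} = -5 + \frac{1 + j}{5} = -5 + \left(\frac{1}{5} + \frac{j}{5}\right) = - \frac{24}{5} + \frac{j}{5}$)
$R{\left(-189 \right)} - 21340 = \left(- \frac{24}{5} + \frac{1}{5} \left(-189\right)\right) - 21340 = \left(- \frac{24}{5} - \frac{189}{5}\right) - 21340 = - \frac{213}{5} - 21340 = - \frac{106913}{5}$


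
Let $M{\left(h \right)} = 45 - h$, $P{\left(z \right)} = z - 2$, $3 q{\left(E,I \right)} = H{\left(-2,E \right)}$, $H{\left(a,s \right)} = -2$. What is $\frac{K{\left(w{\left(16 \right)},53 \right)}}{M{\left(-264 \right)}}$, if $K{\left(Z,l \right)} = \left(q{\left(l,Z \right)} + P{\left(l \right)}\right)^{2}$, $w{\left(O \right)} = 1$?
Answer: $\frac{22801}{2781} \approx 8.1989$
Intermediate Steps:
$q{\left(E,I \right)} = - \frac{2}{3}$ ($q{\left(E,I \right)} = \frac{1}{3} \left(-2\right) = - \frac{2}{3}$)
$P{\left(z \right)} = -2 + z$
$K{\left(Z,l \right)} = \left(- \frac{8}{3} + l\right)^{2}$ ($K{\left(Z,l \right)} = \left(- \frac{2}{3} + \left(-2 + l\right)\right)^{2} = \left(- \frac{8}{3} + l\right)^{2}$)
$\frac{K{\left(w{\left(16 \right)},53 \right)}}{M{\left(-264 \right)}} = \frac{\frac{1}{9} \left(-8 + 3 \cdot 53\right)^{2}}{45 - -264} = \frac{\frac{1}{9} \left(-8 + 159\right)^{2}}{45 + 264} = \frac{\frac{1}{9} \cdot 151^{2}}{309} = \frac{1}{9} \cdot 22801 \cdot \frac{1}{309} = \frac{22801}{9} \cdot \frac{1}{309} = \frac{22801}{2781}$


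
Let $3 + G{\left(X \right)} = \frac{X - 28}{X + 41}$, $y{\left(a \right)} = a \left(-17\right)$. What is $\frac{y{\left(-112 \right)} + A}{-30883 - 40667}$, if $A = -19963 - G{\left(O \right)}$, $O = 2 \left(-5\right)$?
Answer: $\frac{93283}{369675} \approx 0.25234$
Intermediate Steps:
$y{\left(a \right)} = - 17 a$
$O = -10$
$G{\left(X \right)} = -3 + \frac{-28 + X}{41 + X}$ ($G{\left(X \right)} = -3 + \frac{X - 28}{X + 41} = -3 + \frac{-28 + X}{41 + X}$)
$A = - \frac{618722}{31}$ ($A = -19963 - \frac{-151 - -20}{41 - 10} = -19963 - \frac{-151 + 20}{31} = -19963 - \frac{1}{31} \left(-131\right) = -19963 - - \frac{131}{31} = -19963 + \frac{131}{31} = - \frac{618722}{31} \approx -19959.0$)
$\frac{y{\left(-112 \right)} + A}{-30883 - 40667} = \frac{\left(-17\right) \left(-112\right) - \frac{618722}{31}}{-30883 - 40667} = \frac{1904 - \frac{618722}{31}}{-71550} = \left(- \frac{559698}{31}\right) \left(- \frac{1}{71550}\right) = \frac{93283}{369675}$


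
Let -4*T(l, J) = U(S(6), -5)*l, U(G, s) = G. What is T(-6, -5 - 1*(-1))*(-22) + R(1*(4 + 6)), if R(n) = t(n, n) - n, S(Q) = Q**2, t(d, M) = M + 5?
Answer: -1183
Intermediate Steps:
t(d, M) = 5 + M
T(l, J) = -9*l (T(l, J) = -6**2*l/4 = -9*l)
R(n) = 5 (R(n) = (5 + n) - n = 5)
T(-6, -5 - 1*(-1))*(-22) + R(1*(4 + 6)) = -9*(-6)*(-22) + 5 = 54*(-22) + 5 = -1188 + 5 = -1183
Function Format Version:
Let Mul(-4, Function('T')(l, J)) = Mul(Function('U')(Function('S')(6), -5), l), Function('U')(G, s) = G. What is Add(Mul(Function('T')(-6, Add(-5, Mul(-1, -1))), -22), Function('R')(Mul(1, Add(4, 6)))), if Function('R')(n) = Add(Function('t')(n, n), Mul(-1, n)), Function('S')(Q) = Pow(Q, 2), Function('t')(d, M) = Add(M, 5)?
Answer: -1183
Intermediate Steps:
Function('t')(d, M) = Add(5, M)
Function('T')(l, J) = Mul(-9, l) (Function('T')(l, J) = Mul(Rational(-1, 4), Mul(Pow(6, 2), l)) = Mul(Rational(-1, 4), Mul(36, l)) = Mul(-9, l))
Function('R')(n) = 5 (Function('R')(n) = Add(Add(5, n), Mul(-1, n)) = 5)
Add(Mul(Function('T')(-6, Add(-5, Mul(-1, -1))), -22), Function('R')(Mul(1, Add(4, 6)))) = Add(Mul(Mul(-9, -6), -22), 5) = Add(Mul(54, -22), 5) = Add(-1188, 5) = -1183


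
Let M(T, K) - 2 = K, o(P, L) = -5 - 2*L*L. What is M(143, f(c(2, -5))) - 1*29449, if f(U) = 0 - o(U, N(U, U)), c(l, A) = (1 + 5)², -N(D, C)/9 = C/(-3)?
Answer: -6114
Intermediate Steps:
N(D, C) = 3*C (N(D, C) = -9*C/(-3) = -9*C*(-1)/3 = -(-3)*C = 3*C)
o(P, L) = -5 - 2*L²
c(l, A) = 36 (c(l, A) = 6² = 36)
f(U) = 5 + 18*U² (f(U) = 0 - (-5 - 2*9*U²) = 0 - (-5 - 18*U²) = 0 + (5 + 18*U²) = 5 + 18*U²)
M(T, K) = 2 + K
M(143, f(c(2, -5))) - 1*29449 = (2 + (5 + 18*36²)) - 1*29449 = (2 + (5 + 18*1296)) - 29449 = (2 + (5 + 23328)) - 29449 = (2 + 23333) - 29449 = 23335 - 29449 = -6114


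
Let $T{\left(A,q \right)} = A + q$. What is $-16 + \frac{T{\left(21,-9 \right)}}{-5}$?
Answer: $- \frac{92}{5} \approx -18.4$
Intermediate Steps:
$-16 + \frac{T{\left(21,-9 \right)}}{-5} = -16 + \frac{21 - 9}{-5} = -16 + 12 \left(- \frac{1}{5}\right) = -16 - \frac{12}{5} = - \frac{92}{5}$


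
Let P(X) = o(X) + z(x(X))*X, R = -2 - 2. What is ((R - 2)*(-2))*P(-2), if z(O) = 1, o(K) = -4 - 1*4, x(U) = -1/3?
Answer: -120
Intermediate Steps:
R = -4
x(U) = -⅓ (x(U) = -1*⅓ = -⅓)
o(K) = -8 (o(K) = -4 - 4 = -8)
P(X) = -8 + X (P(X) = -8 + 1*X = -8 + X)
((R - 2)*(-2))*P(-2) = ((-4 - 2)*(-2))*(-8 - 2) = -6*(-2)*(-10) = 12*(-10) = -120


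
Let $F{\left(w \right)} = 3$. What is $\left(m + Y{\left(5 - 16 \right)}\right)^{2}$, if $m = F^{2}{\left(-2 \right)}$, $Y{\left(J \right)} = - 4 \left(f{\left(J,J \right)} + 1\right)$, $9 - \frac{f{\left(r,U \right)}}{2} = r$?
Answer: $24025$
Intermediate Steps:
$f{\left(r,U \right)} = 18 - 2 r$
$Y{\left(J \right)} = -76 + 8 J$ ($Y{\left(J \right)} = - 4 \left(\left(18 - 2 J\right) + 1\right) = - 4 \left(19 - 2 J\right) = -76 + 8 J$)
$m = 9$ ($m = 3^{2} = 9$)
$\left(m + Y{\left(5 - 16 \right)}\right)^{2} = \left(9 + \left(-76 + 8 \left(5 - 16\right)\right)\right)^{2} = \left(9 + \left(-76 + 8 \left(-11\right)\right)\right)^{2} = \left(9 - 164\right)^{2} = \left(-155\right)^{2} = 24025$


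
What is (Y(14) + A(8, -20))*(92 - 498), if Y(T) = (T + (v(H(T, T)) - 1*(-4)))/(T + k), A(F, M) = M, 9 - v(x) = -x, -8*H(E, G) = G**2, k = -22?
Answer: 65975/8 ≈ 8246.9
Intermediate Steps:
H(E, G) = -G**2/8
v(x) = 9 + x (v(x) = 9 - (-1)*x = 9 + x)
Y(T) = (13 + T - T**2/8)/(-22 + T) (Y(T) = (T + ((9 - T**2/8) - 1*(-4)))/(T - 22) = (T + ((9 - T**2/8) + 4))/(-22 + T) = (T + (13 - T**2/8))/(-22 + T) = (13 + T - T**2/8)/(-22 + T))
(Y(14) + A(8, -20))*(92 - 498) = ((13 + 14 - 1/8*14**2)/(-22 + 14) - 20)*(92 - 498) = ((13 + 14 - 1/8*196)/(-8) - 20)*(-406) = (-(13 + 14 - 49/2)/8 - 20)*(-406) = (-1/8*5/2 - 20)*(-406) = (-5/16 - 20)*(-406) = -325/16*(-406) = 65975/8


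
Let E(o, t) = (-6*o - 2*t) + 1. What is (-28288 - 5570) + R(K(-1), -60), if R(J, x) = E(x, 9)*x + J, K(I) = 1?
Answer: -54437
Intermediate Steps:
E(o, t) = 1 - 6*o - 2*t
R(J, x) = J + x*(-17 - 6*x) (R(J, x) = (1 - 6*x - 2*9)*x + J = (1 - 6*x - 18)*x + J = (-17 - 6*x)*x + J = x*(-17 - 6*x) + J = J + x*(-17 - 6*x))
(-28288 - 5570) + R(K(-1), -60) = (-28288 - 5570) + (1 - 1*(-60)*(17 + 6*(-60))) = -33858 + (1 - 1*(-60)*(17 - 360)) = -33858 + (1 - 1*(-60)*(-343)) = -33858 + (1 - 20580) = -33858 - 20579 = -54437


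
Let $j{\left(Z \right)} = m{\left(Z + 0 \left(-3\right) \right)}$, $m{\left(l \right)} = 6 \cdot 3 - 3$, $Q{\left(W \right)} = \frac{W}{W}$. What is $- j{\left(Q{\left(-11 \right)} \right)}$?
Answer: $-15$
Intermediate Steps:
$Q{\left(W \right)} = 1$
$m{\left(l \right)} = 15$ ($m{\left(l \right)} = 18 - 3 = 15$)
$j{\left(Z \right)} = 15$
$- j{\left(Q{\left(-11 \right)} \right)} = \left(-1\right) 15 = -15$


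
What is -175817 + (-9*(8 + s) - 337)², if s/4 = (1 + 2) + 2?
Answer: 171104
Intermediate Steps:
s = 20 (s = 4*((1 + 2) + 2) = 4*(3 + 2) = 4*5 = 20)
-175817 + (-9*(8 + s) - 337)² = -175817 + (-9*(8 + 20) - 337)² = -175817 + (-9*28 - 337)² = -175817 + (-252 - 337)² = -175817 + (-589)² = -175817 + 346921 = 171104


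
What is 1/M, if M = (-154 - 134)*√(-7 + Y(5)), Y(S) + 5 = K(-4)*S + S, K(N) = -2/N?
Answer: I*√2/864 ≈ 0.0016368*I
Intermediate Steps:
Y(S) = -5 + 3*S/2 (Y(S) = -5 + ((-2/(-4))*S + S) = -5 + ((-2*(-¼))*S + S) = -5 + (S/2 + S) = -5 + 3*S/2)
M = -432*I*√2 (M = (-154 - 134)*√(-7 + (-5 + (3/2)*5)) = -288*√(-7 + (-5 + 15/2)) = -288*√(-7 + 5/2) = -432*I*√2 ≈ -610.94*I)
1/M = 1/(-432*I*√2) = I*√2/864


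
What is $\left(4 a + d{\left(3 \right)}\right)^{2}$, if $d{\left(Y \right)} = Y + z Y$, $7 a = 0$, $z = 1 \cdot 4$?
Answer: $225$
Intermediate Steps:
$z = 4$
$a = 0$ ($a = \frac{1}{7} \cdot 0 = 0$)
$d{\left(Y \right)} = 5 Y$ ($d{\left(Y \right)} = Y + 4 Y = 5 Y$)
$\left(4 a + d{\left(3 \right)}\right)^{2} = \left(4 \cdot 0 + 5 \cdot 3\right)^{2} = \left(0 + 15\right)^{2} = 15^{2} = 225$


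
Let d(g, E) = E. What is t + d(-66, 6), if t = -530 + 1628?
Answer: 1104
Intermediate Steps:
t = 1098
t + d(-66, 6) = 1098 + 6 = 1104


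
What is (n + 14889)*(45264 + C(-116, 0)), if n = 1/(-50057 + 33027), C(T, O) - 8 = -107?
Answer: 2290404490077/3406 ≈ 6.7246e+8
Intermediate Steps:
C(T, O) = -99 (C(T, O) = 8 - 107 = -99)
n = -1/17030 (n = 1/(-17030) = -1/17030 ≈ -5.8720e-5)
(n + 14889)*(45264 + C(-116, 0)) = (-1/17030 + 14889)*(45264 - 99) = (253559669/17030)*45165 = 2290404490077/3406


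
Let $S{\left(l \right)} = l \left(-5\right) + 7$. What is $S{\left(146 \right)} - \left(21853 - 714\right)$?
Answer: $-21862$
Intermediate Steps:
$S{\left(l \right)} = 7 - 5 l$ ($S{\left(l \right)} = - 5 l + 7 = 7 - 5 l$)
$S{\left(146 \right)} - \left(21853 - 714\right) = \left(7 - 730\right) - \left(21853 - 714\right) = \left(7 - 730\right) - 21139 = -723 - 21139 = -21862$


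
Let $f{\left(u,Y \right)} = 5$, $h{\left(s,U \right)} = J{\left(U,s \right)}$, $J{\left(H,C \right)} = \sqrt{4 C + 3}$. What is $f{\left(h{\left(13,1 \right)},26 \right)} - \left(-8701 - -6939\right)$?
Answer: $1767$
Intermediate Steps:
$J{\left(H,C \right)} = \sqrt{3 + 4 C}$
$h{\left(s,U \right)} = \sqrt{3 + 4 s}$
$f{\left(h{\left(13,1 \right)},26 \right)} - \left(-8701 - -6939\right) = 5 - \left(-8701 - -6939\right) = 5 - \left(-8701 + \left(-389 + 7328\right)\right) = 5 - \left(-8701 + 6939\right) = 5 - -1762 = 5 + 1762 = 1767$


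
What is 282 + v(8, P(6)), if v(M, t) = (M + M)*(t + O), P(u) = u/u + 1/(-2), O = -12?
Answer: 98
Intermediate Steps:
P(u) = 1/2 (P(u) = 1 + 1*(-1/2) = 1 - 1/2 = 1/2)
v(M, t) = 2*M*(-12 + t) (v(M, t) = (M + M)*(t - 12) = (2*M)*(-12 + t) = 2*M*(-12 + t))
282 + v(8, P(6)) = 282 + 2*8*(-12 + 1/2) = 282 + 2*8*(-23/2) = 282 - 184 = 98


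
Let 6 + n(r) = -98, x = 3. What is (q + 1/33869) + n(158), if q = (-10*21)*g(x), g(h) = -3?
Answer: 17815095/33869 ≈ 526.00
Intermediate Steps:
n(r) = -104 (n(r) = -6 - 98 = -104)
q = 630 (q = -10*21*(-3) = -210*(-3) = 630)
(q + 1/33869) + n(158) = (630 + 1/33869) - 104 = 21337471/33869 - 104 = 17815095/33869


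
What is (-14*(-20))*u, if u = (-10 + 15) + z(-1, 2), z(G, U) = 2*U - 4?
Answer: 1400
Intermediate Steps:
z(G, U) = -4 + 2*U
u = 5 (u = (-10 + 15) + (-4 + 2*2) = 5 + (-4 + 4) = 5 + 0 = 5)
(-14*(-20))*u = -14*(-20)*5 = 280*5 = 1400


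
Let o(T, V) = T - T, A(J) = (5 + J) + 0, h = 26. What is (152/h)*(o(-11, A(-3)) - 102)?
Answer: -7752/13 ≈ -596.31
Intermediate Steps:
A(J) = 5 + J
o(T, V) = 0
(152/h)*(o(-11, A(-3)) - 102) = (152/26)*(0 - 102) = (152*(1/26))*(-102) = (76/13)*(-102) = -7752/13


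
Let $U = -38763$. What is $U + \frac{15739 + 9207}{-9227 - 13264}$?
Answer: $- \frac{871843579}{22491} \approx -38764.0$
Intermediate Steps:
$U + \frac{15739 + 9207}{-9227 - 13264} = -38763 + \frac{15739 + 9207}{-9227 - 13264} = -38763 + \frac{24946}{-22491} = -38763 + 24946 \left(- \frac{1}{22491}\right) = -38763 - \frac{24946}{22491} = - \frac{871843579}{22491}$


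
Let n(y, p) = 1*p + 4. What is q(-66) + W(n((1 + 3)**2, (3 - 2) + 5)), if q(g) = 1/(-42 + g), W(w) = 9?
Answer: 971/108 ≈ 8.9907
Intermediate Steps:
n(y, p) = 4 + p (n(y, p) = p + 4 = 4 + p)
q(-66) + W(n((1 + 3)**2, (3 - 2) + 5)) = 1/(-42 - 66) + 9 = 1/(-108) + 9 = -1/108 + 9 = 971/108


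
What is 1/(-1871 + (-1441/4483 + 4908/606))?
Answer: -452783/843635440 ≈ -0.00053670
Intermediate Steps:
1/(-1871 + (-1441/4483 + 4908/606)) = 1/(-1871 + (-1441*1/4483 + 4908*(1/606))) = 1/(-1871 + (-1441/4483 + 818/101)) = 1/(-1871 + 3521553/452783) = 1/(-843635440/452783) = -452783/843635440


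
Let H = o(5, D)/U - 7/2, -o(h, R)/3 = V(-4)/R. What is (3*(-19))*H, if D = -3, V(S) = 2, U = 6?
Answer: 361/2 ≈ 180.50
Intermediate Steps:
o(h, R) = -6/R
H = -19/6 (H = -6/(-3)/6 - 7/2 = -6*(-⅓)*(⅙) - 7*½ = 2*(⅙) - 7/2 = ⅓ - 7/2 = -19/6 ≈ -3.1667)
(3*(-19))*H = (3*(-19))*(-19/6) = -57*(-19/6) = 361/2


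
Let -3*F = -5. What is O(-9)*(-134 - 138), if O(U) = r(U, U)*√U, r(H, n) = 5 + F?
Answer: -5440*I ≈ -5440.0*I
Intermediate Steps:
F = 5/3 (F = -⅓*(-5) = 5/3 ≈ 1.6667)
r(H, n) = 20/3 (r(H, n) = 5 + 5/3 = 20/3)
O(U) = 20*√U/3
O(-9)*(-134 - 138) = (20*√(-9)/3)*(-134 - 138) = (20*(3*I)/3)*(-272) = (20*I)*(-272) = -5440*I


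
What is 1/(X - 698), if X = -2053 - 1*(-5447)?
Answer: 1/2696 ≈ 0.00037092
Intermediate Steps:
X = 3394 (X = -2053 + 5447 = 3394)
1/(X - 698) = 1/(3394 - 698) = 1/2696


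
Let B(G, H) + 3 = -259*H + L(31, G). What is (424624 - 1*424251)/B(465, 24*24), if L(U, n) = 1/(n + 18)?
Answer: -180159/72057320 ≈ -0.0025002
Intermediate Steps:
L(U, n) = 1/(18 + n)
B(G, H) = -3 + 1/(18 + G) - 259*H (B(G, H) = -3 + (-259*H + 1/(18 + G)) = -3 + (1/(18 + G) - 259*H) = -3 + 1/(18 + G) - 259*H)
(424624 - 1*424251)/B(465, 24*24) = (424624 - 1*424251)/(((1 - (3 + 259*(24*24))*(18 + 465))/(18 + 465))) = (424624 - 424251)/(((1 - 1*(3 + 259*576)*483)/483)) = 373/(((1 - 1*(3 + 149184)*483)/483)) = 373/(((1 - 1*149187*483)/483)) = 373/(((1 - 72057321)/483)) = 373/(((1/483)*(-72057320))) = 373/(-72057320/483) = 373*(-483/72057320) = -180159/72057320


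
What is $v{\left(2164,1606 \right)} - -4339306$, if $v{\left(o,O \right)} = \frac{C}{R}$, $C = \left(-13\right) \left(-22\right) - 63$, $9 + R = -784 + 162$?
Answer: $\frac{2738101863}{631} \approx 4.3393 \cdot 10^{6}$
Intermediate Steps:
$R = -631$ ($R = -9 + \left(-784 + 162\right) = -9 - 622 = -631$)
$C = 223$ ($C = 286 - 63 = 223$)
$v{\left(o,O \right)} = - \frac{223}{631}$ ($v{\left(o,O \right)} = \frac{223}{-631} = 223 \left(- \frac{1}{631}\right) = - \frac{223}{631}$)
$v{\left(2164,1606 \right)} - -4339306 = - \frac{223}{631} - -4339306 = - \frac{223}{631} + 4339306 = \frac{2738101863}{631}$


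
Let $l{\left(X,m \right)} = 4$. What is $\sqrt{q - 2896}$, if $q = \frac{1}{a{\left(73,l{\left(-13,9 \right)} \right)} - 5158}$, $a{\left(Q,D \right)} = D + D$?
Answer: $\frac{i \sqrt{3072366606}}{1030} \approx 53.815 i$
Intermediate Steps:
$a{\left(Q,D \right)} = 2 D$
$q = - \frac{1}{5150}$ ($q = \frac{1}{2 \cdot 4 - 5158} = \frac{1}{8 - 5158} = \frac{1}{-5150} = - \frac{1}{5150} \approx -0.00019417$)
$\sqrt{q - 2896} = \sqrt{- \frac{1}{5150} - 2896} = \sqrt{- \frac{14914401}{5150}} = \frac{i \sqrt{3072366606}}{1030}$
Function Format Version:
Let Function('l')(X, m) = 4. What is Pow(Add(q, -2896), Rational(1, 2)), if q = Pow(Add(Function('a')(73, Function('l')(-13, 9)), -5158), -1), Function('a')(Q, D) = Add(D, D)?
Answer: Mul(Rational(1, 1030), I, Pow(3072366606, Rational(1, 2))) ≈ Mul(53.815, I)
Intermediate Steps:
Function('a')(Q, D) = Mul(2, D)
q = Rational(-1, 5150) (q = Pow(Add(Mul(2, 4), -5158), -1) = Pow(Add(8, -5158), -1) = Pow(-5150, -1) = Rational(-1, 5150) ≈ -0.00019417)
Pow(Add(q, -2896), Rational(1, 2)) = Pow(Add(Rational(-1, 5150), -2896), Rational(1, 2)) = Pow(Rational(-14914401, 5150), Rational(1, 2)) = Mul(Rational(1, 1030), I, Pow(3072366606, Rational(1, 2)))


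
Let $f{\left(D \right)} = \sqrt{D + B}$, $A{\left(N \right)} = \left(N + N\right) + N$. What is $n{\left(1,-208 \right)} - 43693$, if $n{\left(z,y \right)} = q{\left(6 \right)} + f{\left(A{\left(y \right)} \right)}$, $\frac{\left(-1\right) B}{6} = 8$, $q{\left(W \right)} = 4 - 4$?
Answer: $-43693 + 4 i \sqrt{42} \approx -43693.0 + 25.923 i$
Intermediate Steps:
$q{\left(W \right)} = 0$
$B = -48$ ($B = \left(-6\right) 8 = -48$)
$A{\left(N \right)} = 3 N$ ($A{\left(N \right)} = 2 N + N = 3 N$)
$f{\left(D \right)} = \sqrt{-48 + D}$ ($f{\left(D \right)} = \sqrt{D - 48} = \sqrt{-48 + D}$)
$n{\left(z,y \right)} = \sqrt{-48 + 3 y}$ ($n{\left(z,y \right)} = 0 + \sqrt{-48 + 3 y} = \sqrt{-48 + 3 y}$)
$n{\left(1,-208 \right)} - 43693 = \sqrt{-48 + 3 \left(-208\right)} - 43693 = \sqrt{-48 - 624} - 43693 = \sqrt{-672} - 43693 = 4 i \sqrt{42} - 43693 = -43693 + 4 i \sqrt{42}$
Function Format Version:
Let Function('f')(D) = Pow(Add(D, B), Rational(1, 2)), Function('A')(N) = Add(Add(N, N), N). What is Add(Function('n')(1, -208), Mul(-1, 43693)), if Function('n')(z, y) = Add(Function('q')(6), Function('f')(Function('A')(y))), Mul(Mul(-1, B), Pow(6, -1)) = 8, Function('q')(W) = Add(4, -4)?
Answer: Add(-43693, Mul(4, I, Pow(42, Rational(1, 2)))) ≈ Add(-43693., Mul(25.923, I))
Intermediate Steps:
Function('q')(W) = 0
B = -48 (B = Mul(-6, 8) = -48)
Function('A')(N) = Mul(3, N) (Function('A')(N) = Add(Mul(2, N), N) = Mul(3, N))
Function('f')(D) = Pow(Add(-48, D), Rational(1, 2)) (Function('f')(D) = Pow(Add(D, -48), Rational(1, 2)) = Pow(Add(-48, D), Rational(1, 2)))
Function('n')(z, y) = Pow(Add(-48, Mul(3, y)), Rational(1, 2)) (Function('n')(z, y) = Add(0, Pow(Add(-48, Mul(3, y)), Rational(1, 2))) = Pow(Add(-48, Mul(3, y)), Rational(1, 2)))
Add(Function('n')(1, -208), Mul(-1, 43693)) = Add(Pow(Add(-48, Mul(3, -208)), Rational(1, 2)), Mul(-1, 43693)) = Add(Pow(Add(-48, -624), Rational(1, 2)), -43693) = Add(Pow(-672, Rational(1, 2)), -43693) = Add(Mul(4, I, Pow(42, Rational(1, 2))), -43693) = Add(-43693, Mul(4, I, Pow(42, Rational(1, 2))))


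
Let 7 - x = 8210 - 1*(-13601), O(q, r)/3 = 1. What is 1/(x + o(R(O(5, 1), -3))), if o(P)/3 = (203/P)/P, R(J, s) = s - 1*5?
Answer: -64/1394847 ≈ -4.5883e-5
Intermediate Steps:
O(q, r) = 3 (O(q, r) = 3*1 = 3)
R(J, s) = -5 + s (R(J, s) = s - 5 = -5 + s)
o(P) = 609/P**2 (o(P) = 3*((203/P)/P) = 3*(203/P**2) = 609/P**2)
x = -21804 (x = 7 - (8210 - 1*(-13601)) = 7 - (8210 + 13601) = 7 - 1*21811 = 7 - 21811 = -21804)
1/(x + o(R(O(5, 1), -3))) = 1/(-21804 + 609/(-5 - 3)**2) = 1/(-21804 + 609/(-8)**2) = 1/(-21804 + 609*(1/64)) = 1/(-21804 + 609/64) = 1/(-1394847/64) = -64/1394847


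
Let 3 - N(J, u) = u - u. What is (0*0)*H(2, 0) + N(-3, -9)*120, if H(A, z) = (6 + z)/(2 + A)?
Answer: 360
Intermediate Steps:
N(J, u) = 3 (N(J, u) = 3 - (u - u) = 3 - 1*0 = 3 + 0 = 3)
H(A, z) = (6 + z)/(2 + A)
(0*0)*H(2, 0) + N(-3, -9)*120 = (0*0)*((6 + 0)/(2 + 2)) + 3*120 = 0*(6/4) + 360 = 0*((¼)*6) + 360 = 0*(3/2) + 360 = 0 + 360 = 360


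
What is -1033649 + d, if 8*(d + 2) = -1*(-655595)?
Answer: -7613613/8 ≈ -9.5170e+5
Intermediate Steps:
d = 655579/8 (d = -2 + (-1*(-655595))/8 = -2 + (⅛)*655595 = -2 + 655595/8 = 655579/8 ≈ 81947.)
-1033649 + d = -1033649 + 655579/8 = -7613613/8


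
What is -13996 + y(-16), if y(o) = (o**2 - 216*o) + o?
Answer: -10300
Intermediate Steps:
y(o) = o**2 - 215*o
-13996 + y(-16) = -13996 - 16*(-215 - 16) = -13996 - 16*(-231) = -13996 + 3696 = -10300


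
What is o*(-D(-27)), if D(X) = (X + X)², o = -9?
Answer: 26244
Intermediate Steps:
D(X) = 4*X² (D(X) = (2*X)² = 4*X²)
o*(-D(-27)) = -(-9)*4*(-27)² = -(-9)*4*729 = -(-9)*2916 = -9*(-2916) = 26244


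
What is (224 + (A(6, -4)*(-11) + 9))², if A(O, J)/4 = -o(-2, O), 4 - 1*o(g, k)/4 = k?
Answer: 14161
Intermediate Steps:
o(g, k) = 16 - 4*k
A(O, J) = -64 + 16*O (A(O, J) = 4*(-(16 - 4*O)) = 4*(-16 + 4*O) = -64 + 16*O)
(224 + (A(6, -4)*(-11) + 9))² = (224 + ((-64 + 16*6)*(-11) + 9))² = (224 + ((-64 + 96)*(-11) + 9))² = (224 + (32*(-11) + 9))² = (224 + (-352 + 9))² = (224 - 343)² = (-119)² = 14161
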